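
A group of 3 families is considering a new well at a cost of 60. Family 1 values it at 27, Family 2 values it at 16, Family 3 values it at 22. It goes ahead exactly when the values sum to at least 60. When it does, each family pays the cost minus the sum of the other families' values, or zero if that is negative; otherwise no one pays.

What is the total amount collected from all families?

50

Total value 65 ≥ cost 60, so it is built.
Family 1: others sum to 38; max(0, 60 - 38) = 22.
Family 2: others sum to 49; max(0, 60 - 49) = 11.
Family 3: others sum to 43; max(0, 60 - 43) = 17.
Total collected = 22 + 11 + 17 = 50.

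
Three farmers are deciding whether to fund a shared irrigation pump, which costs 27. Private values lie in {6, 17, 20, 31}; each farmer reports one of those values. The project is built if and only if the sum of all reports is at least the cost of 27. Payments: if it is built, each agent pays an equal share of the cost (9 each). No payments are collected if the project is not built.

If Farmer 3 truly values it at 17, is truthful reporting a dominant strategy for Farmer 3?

Yes

Check each profile of the others' reports and compare truth against every alternative report.
Others report (6, 6): truth gives 8, best alternative gives 8.
Others report (6, 17): truth gives 8, best alternative gives 8.
Others report (6, 20): truth gives 8, best alternative gives 8.
Others report (6, 31): truth gives 8, best alternative gives 8.
Others report (17, 6): truth gives 8, best alternative gives 8.
Others report (17, 17): truth gives 8, best alternative gives 8.
(Remaining 10 profiles checked similarly; truth is weakly best in each.)
In every case the truthful report is at least as good as any alternative, so it is a dominant strategy.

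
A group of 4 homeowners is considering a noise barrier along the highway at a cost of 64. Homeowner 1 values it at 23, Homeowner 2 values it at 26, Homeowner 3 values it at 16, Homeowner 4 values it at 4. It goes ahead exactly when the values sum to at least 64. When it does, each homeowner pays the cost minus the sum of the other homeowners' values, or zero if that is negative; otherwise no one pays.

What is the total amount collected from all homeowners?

50

Total value 69 ≥ cost 64, so it is built.
Homeowner 1: others sum to 46; max(0, 64 - 46) = 18.
Homeowner 2: others sum to 43; max(0, 64 - 43) = 21.
Homeowner 3: others sum to 53; max(0, 64 - 53) = 11.
Homeowner 4: others sum to 65; max(0, 64 - 65) = 0.
Total collected = 18 + 21 + 11 + 0 = 50.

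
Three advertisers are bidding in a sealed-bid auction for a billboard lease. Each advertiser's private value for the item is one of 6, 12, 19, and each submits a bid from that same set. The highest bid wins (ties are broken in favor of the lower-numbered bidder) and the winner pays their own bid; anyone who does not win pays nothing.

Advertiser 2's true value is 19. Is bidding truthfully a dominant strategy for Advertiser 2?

Consider the case where Advertiser 1 bids 6 and Advertiser 3 bids 6.
Truthful bid 19: wins, pays 19, utility 19 - 19 = 0.
Bid 12 instead: wins, pays 12, utility 19 - 12 = 7.
Since 7 > 0, bidding 12 is strictly better here, so truthful bidding is not dominant.

No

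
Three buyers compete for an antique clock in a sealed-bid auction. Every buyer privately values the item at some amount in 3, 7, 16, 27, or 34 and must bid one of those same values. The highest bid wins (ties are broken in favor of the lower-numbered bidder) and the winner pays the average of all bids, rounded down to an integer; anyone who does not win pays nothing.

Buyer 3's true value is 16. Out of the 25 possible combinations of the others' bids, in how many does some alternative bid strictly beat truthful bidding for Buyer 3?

3

Others bid (3, 3): truth gives 9; bid 7 gives 12 > 9. Violating.
Others bid (3, 16): truth gives 0; bid 27 gives 1 > 0. Violating.
Others bid (16, 3): truth gives 0; bid 27 gives 1 > 0. Violating.
Others bid (3, 7): truth gives 8; no alternative beats it.
Others bid (3, 27): truth gives 0; no alternative beats it.
(Checking all 25 profiles: 3 have a profitable deviation, 22 do not.)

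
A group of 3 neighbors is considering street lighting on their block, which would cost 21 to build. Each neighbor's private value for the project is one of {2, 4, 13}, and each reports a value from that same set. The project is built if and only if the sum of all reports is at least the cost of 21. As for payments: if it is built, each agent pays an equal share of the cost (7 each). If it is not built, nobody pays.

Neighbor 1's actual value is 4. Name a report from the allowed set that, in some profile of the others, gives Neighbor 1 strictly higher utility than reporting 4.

2

Suppose Neighbor 2 reports 4 and Neighbor 3 reports 13.
Report 4: project built, pays 7, utility 4 - 7 = -3.
Report 2: project not built, utility 0.
So reporting 2 beats truth here (0 > -3).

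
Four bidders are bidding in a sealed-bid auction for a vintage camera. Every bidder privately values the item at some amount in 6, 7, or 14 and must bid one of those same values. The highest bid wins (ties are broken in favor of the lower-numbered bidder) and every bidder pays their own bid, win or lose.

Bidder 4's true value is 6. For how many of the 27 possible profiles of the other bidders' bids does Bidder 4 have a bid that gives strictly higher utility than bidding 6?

1

Others bid (6, 6, 6): truth gives -6; bid 7 gives -1 > -6. Violating.
Others bid (6, 6, 7): truth gives -6; no alternative beats it.
Others bid (6, 6, 14): truth gives -6; no alternative beats it.
(Checking all 27 profiles: 1 has a profitable deviation, 26 do not.)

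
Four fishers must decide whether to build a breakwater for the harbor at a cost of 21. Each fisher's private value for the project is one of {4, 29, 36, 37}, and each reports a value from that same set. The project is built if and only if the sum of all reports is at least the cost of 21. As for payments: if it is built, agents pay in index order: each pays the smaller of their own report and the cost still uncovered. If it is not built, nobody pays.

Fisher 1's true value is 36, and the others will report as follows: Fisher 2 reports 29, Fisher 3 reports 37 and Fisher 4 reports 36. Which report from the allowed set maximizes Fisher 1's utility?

4

Report 4: project built, pays 4, utility 36 - 4 = 32.
Report 29: project built, pays 21, utility 36 - 21 = 15.
Report 36: project built, pays 21, utility 36 - 21 = 15.
Report 37: project built, pays 21, utility 36 - 21 = 15.
The best choice is 4 with utility 32.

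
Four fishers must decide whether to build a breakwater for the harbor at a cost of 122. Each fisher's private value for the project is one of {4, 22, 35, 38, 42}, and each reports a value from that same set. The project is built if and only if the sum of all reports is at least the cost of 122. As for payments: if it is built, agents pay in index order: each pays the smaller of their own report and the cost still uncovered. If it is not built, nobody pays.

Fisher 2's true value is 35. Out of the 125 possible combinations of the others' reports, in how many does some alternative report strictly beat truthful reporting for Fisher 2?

Others report (22, 38, 42): truth gives 0; report 22 gives 13 > 0. Violating.
Others report (22, 42, 38): truth gives 0; report 22 gives 13 > 0. Violating.
Others report (22, 42, 42): truth gives 0; report 22 gives 13 > 0. Violating.
Others report (35, 35, 35): truth gives 0; report 22 gives 13 > 0. Violating.
Others report (4, 4, 4): truth gives 0; no alternative beats it.
Others report (4, 4, 22): truth gives 0; no alternative beats it.
(Checking all 125 profiles: 36 have a profitable deviation, 89 do not.)

36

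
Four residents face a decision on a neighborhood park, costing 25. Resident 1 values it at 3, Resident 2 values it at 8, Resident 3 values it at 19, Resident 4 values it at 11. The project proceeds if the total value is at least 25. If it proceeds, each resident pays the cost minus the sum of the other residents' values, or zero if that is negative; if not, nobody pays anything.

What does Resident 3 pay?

Total value 41 ≥ cost 25, so the project is built.
The other residents' values sum to 22.
Cost minus that sum is 25 - 22 = 3.

3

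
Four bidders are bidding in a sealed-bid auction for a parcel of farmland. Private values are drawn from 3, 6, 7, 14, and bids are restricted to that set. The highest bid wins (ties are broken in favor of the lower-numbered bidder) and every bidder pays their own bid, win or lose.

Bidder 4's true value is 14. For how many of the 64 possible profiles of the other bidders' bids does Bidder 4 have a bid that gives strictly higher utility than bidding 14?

Others bid (3, 3, 3): truth gives 0; bid 6 gives 8 > 0. Violating.
Others bid (3, 3, 6): truth gives 0; bid 7 gives 7 > 0. Violating.
Others bid (3, 3, 14): truth gives -14; bid 3 gives -3 > -14. Violating.
Others bid (3, 6, 3): truth gives 0; bid 7 gives 7 > 0. Violating.
Others bid (3, 3, 7): truth gives 0; no alternative beats it.
Others bid (3, 6, 7): truth gives 0; no alternative beats it.
(Checking all 64 profiles: 45 have a profitable deviation, 19 do not.)

45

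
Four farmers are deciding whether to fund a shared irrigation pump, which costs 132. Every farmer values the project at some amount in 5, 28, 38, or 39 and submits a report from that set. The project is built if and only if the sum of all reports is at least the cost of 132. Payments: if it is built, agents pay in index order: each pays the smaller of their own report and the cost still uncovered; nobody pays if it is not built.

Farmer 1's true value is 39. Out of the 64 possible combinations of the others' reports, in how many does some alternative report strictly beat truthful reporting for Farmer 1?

Others report (28, 28, 38): truth gives 0; report 38 gives 1 > 0. Violating.
Others report (28, 28, 39): truth gives 0; report 38 gives 1 > 0. Violating.
Others report (28, 38, 28): truth gives 0; report 38 gives 1 > 0. Violating.
Others report (28, 38, 38): truth gives 0; report 28 gives 11 > 0. Violating.
Others report (5, 5, 5): truth gives 0; no alternative beats it.
Others report (5, 5, 28): truth gives 0; no alternative beats it.
(Checking all 64 profiles: 26 have a profitable deviation, 38 do not.)

26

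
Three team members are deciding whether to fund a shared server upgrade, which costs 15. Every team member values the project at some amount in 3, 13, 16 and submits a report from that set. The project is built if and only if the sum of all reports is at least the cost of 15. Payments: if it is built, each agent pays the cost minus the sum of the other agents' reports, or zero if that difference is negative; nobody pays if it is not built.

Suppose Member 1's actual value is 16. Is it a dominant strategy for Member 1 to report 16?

Yes

Check each profile of the others' reports and compare truth against every alternative report.
Others report (3, 13): truth gives 16, best alternative gives 16.
Others report (3, 16): truth gives 16, best alternative gives 16.
Others report (13, 3): truth gives 16, best alternative gives 16.
Others report (13, 13): truth gives 16, best alternative gives 16.
Others report (13, 16): truth gives 16, best alternative gives 16.
Others report (16, 3): truth gives 16, best alternative gives 16.
(Remaining 3 profiles checked similarly; truth is weakly best in each.)
In every case the truthful report is at least as good as any alternative, so it is a dominant strategy.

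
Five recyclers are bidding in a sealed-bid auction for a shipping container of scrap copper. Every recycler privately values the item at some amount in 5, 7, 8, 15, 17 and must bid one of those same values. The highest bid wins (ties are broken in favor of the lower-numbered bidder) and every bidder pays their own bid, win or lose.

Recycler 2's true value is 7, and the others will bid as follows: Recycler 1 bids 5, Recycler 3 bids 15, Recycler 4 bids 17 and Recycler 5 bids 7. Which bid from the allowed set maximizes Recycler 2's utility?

5

Bid 5: loses but pays 5, utility -5.
Bid 7: loses but pays 7, utility -7.
Bid 8: loses but pays 8, utility -8.
Bid 15: loses but pays 15, utility -15.
Bid 17: wins, pays 17, utility 7 - 17 = -10.
The best choice is 5 with utility -5.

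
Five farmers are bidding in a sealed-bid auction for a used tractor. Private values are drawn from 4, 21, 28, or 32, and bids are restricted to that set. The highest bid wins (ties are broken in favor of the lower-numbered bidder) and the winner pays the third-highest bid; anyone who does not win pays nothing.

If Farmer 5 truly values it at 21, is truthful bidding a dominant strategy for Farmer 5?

No

Consider the case where Farmer 1 bids 4, Farmer 2 bids 4, Farmer 3 bids 4 and Farmer 4 bids 21.
Truthful bid 21: loses, pays 0, utility 0.
Bid 28 instead: wins, pays 4, utility 21 - 4 = 17.
Since 17 > 0, bidding 28 is strictly better here, so truthful bidding is not dominant.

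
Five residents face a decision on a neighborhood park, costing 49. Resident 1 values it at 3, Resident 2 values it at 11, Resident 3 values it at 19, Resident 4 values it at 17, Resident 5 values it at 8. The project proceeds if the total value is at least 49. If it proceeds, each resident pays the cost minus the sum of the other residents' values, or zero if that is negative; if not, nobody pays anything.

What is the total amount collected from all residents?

Total value 58 ≥ cost 49, so it is built.
Resident 1: others sum to 55; max(0, 49 - 55) = 0.
Resident 2: others sum to 47; max(0, 49 - 47) = 2.
Resident 3: others sum to 39; max(0, 49 - 39) = 10.
Resident 4: others sum to 41; max(0, 49 - 41) = 8.
Resident 5: others sum to 50; max(0, 49 - 50) = 0.
Total collected = 0 + 2 + 10 + 8 + 0 = 20.

20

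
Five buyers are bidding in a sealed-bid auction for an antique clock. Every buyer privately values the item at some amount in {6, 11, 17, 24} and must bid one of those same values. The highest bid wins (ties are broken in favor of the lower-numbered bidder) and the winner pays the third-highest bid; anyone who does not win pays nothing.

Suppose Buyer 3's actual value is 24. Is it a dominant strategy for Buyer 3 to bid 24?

Yes

Check each profile of the others' bids and compare truth against every alternative bid.
Others bid (6, 6, 6, 24): truth gives 18, best alternative gives 0.
Others bid (6, 6, 24, 6): truth gives 18, best alternative gives 0.
Others bid (6, 17, 6, 6): truth gives 18, best alternative gives 0.
Others bid (17, 6, 6, 6): truth gives 18, best alternative gives 0.
Others bid (6, 6, 11, 24): truth gives 13, best alternative gives 0.
Others bid (6, 6, 24, 11): truth gives 13, best alternative gives 0.
(Remaining 250 profiles checked similarly; truth is weakly best in each.)
In every case the truthful bid is at least as good as any alternative, so it is a dominant strategy.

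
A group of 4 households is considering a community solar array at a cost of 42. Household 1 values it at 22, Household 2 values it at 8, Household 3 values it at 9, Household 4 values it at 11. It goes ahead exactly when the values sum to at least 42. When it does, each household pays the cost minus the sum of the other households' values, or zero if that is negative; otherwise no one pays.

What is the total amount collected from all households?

18

Total value 50 ≥ cost 42, so it is built.
Household 1: others sum to 28; max(0, 42 - 28) = 14.
Household 2: others sum to 42; max(0, 42 - 42) = 0.
Household 3: others sum to 41; max(0, 42 - 41) = 1.
Household 4: others sum to 39; max(0, 42 - 39) = 3.
Total collected = 14 + 0 + 1 + 3 = 18.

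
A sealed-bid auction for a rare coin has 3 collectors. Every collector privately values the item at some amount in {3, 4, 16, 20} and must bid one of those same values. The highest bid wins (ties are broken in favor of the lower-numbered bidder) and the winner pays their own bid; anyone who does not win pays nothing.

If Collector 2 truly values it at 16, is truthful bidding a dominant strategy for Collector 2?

No

Consider the case where Collector 1 bids 3 and Collector 3 bids 3.
Truthful bid 16: wins, pays 16, utility 16 - 16 = 0.
Bid 4 instead: wins, pays 4, utility 16 - 4 = 12.
Since 12 > 0, bidding 4 is strictly better here, so truthful bidding is not dominant.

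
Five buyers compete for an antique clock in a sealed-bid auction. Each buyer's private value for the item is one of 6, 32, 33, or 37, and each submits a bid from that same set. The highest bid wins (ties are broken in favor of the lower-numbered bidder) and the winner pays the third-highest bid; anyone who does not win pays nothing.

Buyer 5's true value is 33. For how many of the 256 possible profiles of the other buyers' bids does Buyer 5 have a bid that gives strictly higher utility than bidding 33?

Others bid (6, 6, 6, 33): truth gives 0; bid 37 gives 27 > 0. Violating.
Others bid (6, 6, 32, 33): truth gives 0; bid 37 gives 1 > 0. Violating.
Others bid (6, 6, 33, 6): truth gives 0; bid 37 gives 27 > 0. Violating.
Others bid (6, 6, 33, 32): truth gives 0; bid 37 gives 1 > 0. Violating.
Others bid (6, 6, 6, 6): truth gives 27; no alternative beats it.
Others bid (6, 6, 6, 32): truth gives 27; no alternative beats it.
(Checking all 256 profiles: 32 have a profitable deviation, 224 do not.)

32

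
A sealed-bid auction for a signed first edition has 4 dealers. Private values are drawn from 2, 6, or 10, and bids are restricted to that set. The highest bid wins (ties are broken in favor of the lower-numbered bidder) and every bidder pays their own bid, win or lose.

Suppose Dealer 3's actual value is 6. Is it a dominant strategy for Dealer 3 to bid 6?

No

Consider the case where Dealer 1 bids 2, Dealer 2 bids 2 and Dealer 4 bids 10.
Truthful bid 6: loses but pays 6, utility -6.
Bid 2 instead: loses but pays 2, utility -2.
Since -2 > -6, bidding 2 is strictly better here, so truthful bidding is not dominant.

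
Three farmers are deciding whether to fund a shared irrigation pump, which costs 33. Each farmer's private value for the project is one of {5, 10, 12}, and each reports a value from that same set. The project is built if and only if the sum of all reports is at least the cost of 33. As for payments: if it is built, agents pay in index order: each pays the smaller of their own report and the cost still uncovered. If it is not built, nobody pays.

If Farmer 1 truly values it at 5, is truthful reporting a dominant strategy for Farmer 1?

Check each profile of the others' reports and compare truth against every alternative report.
Others report (12, 12): truth gives 0, best alternative gives -5.
Others report (5, 5): truth gives 0, best alternative gives 0.
Others report (5, 10): truth gives 0, best alternative gives 0.
Others report (5, 12): truth gives 0, best alternative gives 0.
Others report (10, 5): truth gives 0, best alternative gives 0.
Others report (10, 10): truth gives 0, best alternative gives 0.
(Remaining 3 profiles checked similarly; truth is weakly best in each.)
In every case the truthful report is at least as good as any alternative, so it is a dominant strategy.

Yes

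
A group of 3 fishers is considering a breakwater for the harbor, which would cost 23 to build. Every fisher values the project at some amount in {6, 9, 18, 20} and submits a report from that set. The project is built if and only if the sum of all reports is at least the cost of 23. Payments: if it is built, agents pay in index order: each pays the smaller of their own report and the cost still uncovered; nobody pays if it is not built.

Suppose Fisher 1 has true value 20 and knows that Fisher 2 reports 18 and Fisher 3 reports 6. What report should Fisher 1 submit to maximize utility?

Report 6: project built, pays 6, utility 20 - 6 = 14.
Report 9: project built, pays 9, utility 20 - 9 = 11.
Report 18: project built, pays 18, utility 20 - 18 = 2.
Report 20: project built, pays 20, utility 20 - 20 = 0.
The best choice is 6 with utility 14.

6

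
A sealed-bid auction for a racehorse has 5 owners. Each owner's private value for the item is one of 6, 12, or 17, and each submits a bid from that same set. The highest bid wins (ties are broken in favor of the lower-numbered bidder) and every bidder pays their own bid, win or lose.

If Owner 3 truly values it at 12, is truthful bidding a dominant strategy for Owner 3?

Consider the case where Owner 1 bids 6, Owner 2 bids 6, Owner 4 bids 6 and Owner 5 bids 17.
Truthful bid 12: loses but pays 12, utility -12.
Bid 6 instead: loses but pays 6, utility -6.
Since -6 > -12, bidding 6 is strictly better here, so truthful bidding is not dominant.

No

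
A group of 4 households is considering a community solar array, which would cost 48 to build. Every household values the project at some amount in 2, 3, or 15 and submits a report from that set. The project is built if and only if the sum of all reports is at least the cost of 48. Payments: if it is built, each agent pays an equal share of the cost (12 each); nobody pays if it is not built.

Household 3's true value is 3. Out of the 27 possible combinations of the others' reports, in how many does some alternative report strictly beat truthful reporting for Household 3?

Others report (15, 15, 15): truth gives -9; report 2 gives 0 > -9. Violating.
Others report (2, 2, 2): truth gives 0; no alternative beats it.
Others report (2, 2, 3): truth gives 0; no alternative beats it.
(Checking all 27 profiles: 1 has a profitable deviation, 26 do not.)

1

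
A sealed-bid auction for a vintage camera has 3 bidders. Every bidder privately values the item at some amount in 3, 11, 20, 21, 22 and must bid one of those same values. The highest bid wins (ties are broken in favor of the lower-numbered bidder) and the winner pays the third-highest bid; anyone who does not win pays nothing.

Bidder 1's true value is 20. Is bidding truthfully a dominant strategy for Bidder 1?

No

Consider the case where Bidder 2 bids 3 and Bidder 3 bids 21.
Truthful bid 20: loses, pays 0, utility 0.
Bid 21 instead: wins, pays 3, utility 20 - 3 = 17.
Since 17 > 0, bidding 21 is strictly better here, so truthful bidding is not dominant.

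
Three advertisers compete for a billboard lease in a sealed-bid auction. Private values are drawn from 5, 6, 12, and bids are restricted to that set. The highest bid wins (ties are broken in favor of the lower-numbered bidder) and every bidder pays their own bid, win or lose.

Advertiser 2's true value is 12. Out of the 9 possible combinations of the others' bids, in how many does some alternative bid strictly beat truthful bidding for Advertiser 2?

5

Others bid (5, 5): truth gives 0; bid 6 gives 6 > 0. Violating.
Others bid (5, 6): truth gives 0; bid 6 gives 6 > 0. Violating.
Others bid (12, 5): truth gives -12; bid 5 gives -5 > -12. Violating.
Others bid (12, 6): truth gives -12; bid 5 gives -5 > -12. Violating.
Others bid (5, 12): truth gives 0; no alternative beats it.
Others bid (6, 5): truth gives 0; no alternative beats it.
(Checking all 9 profiles: 5 have a profitable deviation, 4 do not.)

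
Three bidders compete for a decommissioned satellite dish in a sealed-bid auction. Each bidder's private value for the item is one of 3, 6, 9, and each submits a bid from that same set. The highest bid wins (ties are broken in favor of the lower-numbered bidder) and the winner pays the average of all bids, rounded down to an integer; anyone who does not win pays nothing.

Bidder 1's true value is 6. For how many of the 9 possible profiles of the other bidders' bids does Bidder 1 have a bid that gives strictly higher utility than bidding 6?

1

Others bid (3, 3): truth gives 2; bid 3 gives 3 > 2. Violating.
Others bid (3, 6): truth gives 1; no alternative beats it.
Others bid (3, 9): truth gives 0; no alternative beats it.
(Checking all 9 profiles: 1 has a profitable deviation, 8 do not.)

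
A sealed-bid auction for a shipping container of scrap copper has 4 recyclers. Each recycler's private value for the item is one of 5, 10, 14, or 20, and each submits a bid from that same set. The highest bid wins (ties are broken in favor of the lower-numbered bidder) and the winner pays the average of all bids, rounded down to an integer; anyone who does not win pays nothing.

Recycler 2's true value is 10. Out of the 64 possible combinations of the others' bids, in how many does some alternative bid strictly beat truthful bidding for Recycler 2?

Others bid (5, 5, 14): truth gives 0; bid 14 gives 1 > 0. Violating.
Others bid (5, 14, 5): truth gives 0; bid 14 gives 1 > 0. Violating.
Others bid (10, 5, 5): truth gives 0; bid 14 gives 2 > 0. Violating.
Others bid (10, 5, 10): truth gives 0; bid 14 gives 1 > 0. Violating.
Others bid (5, 5, 5): truth gives 4; no alternative beats it.
Others bid (5, 5, 10): truth gives 3; no alternative beats it.
(Checking all 64 profiles: 5 have a profitable deviation, 59 do not.)

5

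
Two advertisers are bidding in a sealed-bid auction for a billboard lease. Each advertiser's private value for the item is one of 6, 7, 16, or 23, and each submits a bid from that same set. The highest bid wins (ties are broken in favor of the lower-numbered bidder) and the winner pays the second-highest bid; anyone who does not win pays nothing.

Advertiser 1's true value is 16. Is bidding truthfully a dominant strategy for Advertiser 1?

Yes

Check each profile of the others' bids and compare truth against every alternative bid.
Others bid (6): truth gives 10, best alternative gives 10.
Others bid (7): truth gives 9, best alternative gives 9.
Others bid (16): truth gives 0, best alternative gives 0.
Others bid (23): truth gives 0, best alternative gives 0.
In every case the truthful bid is at least as good as any alternative, so it is a dominant strategy.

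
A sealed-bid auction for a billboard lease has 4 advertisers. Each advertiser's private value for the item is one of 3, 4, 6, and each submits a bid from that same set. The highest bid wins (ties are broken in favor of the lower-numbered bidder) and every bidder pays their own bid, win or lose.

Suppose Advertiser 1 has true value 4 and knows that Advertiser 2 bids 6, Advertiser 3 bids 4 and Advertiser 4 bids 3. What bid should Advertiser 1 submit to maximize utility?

Bid 3: loses but pays 3, utility -3.
Bid 4: loses but pays 4, utility -4.
Bid 6: wins, pays 6, utility 4 - 6 = -2.
The best choice is 6 with utility -2.

6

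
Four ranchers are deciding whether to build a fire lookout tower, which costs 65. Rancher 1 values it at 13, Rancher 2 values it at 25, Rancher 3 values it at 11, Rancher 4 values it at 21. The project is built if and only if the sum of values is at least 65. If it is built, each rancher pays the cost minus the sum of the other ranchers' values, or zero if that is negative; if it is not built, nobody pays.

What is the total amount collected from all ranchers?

50

Total value 70 ≥ cost 65, so it is built.
Rancher 1: others sum to 57; max(0, 65 - 57) = 8.
Rancher 2: others sum to 45; max(0, 65 - 45) = 20.
Rancher 3: others sum to 59; max(0, 65 - 59) = 6.
Rancher 4: others sum to 49; max(0, 65 - 49) = 16.
Total collected = 8 + 20 + 6 + 16 = 50.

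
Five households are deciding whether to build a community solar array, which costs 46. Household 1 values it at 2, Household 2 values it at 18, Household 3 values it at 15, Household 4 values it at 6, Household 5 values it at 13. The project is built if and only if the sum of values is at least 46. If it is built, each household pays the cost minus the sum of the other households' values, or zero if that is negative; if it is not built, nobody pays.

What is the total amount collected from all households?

22

Total value 54 ≥ cost 46, so it is built.
Household 1: others sum to 52; max(0, 46 - 52) = 0.
Household 2: others sum to 36; max(0, 46 - 36) = 10.
Household 3: others sum to 39; max(0, 46 - 39) = 7.
Household 4: others sum to 48; max(0, 46 - 48) = 0.
Household 5: others sum to 41; max(0, 46 - 41) = 5.
Total collected = 0 + 10 + 7 + 0 + 5 = 22.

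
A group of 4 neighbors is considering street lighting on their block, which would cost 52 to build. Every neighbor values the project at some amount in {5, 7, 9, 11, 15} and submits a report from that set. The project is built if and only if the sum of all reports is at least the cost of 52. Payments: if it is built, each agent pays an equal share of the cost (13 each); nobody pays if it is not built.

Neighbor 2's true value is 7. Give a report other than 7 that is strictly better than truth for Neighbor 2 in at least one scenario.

Suppose Neighbor 1 reports 15, Neighbor 3 reports 15 and Neighbor 4 reports 15.
Report 7: project built, pays 13, utility 7 - 13 = -6.
Report 5: project not built, utility 0.
So reporting 5 beats truth here (0 > -6).

5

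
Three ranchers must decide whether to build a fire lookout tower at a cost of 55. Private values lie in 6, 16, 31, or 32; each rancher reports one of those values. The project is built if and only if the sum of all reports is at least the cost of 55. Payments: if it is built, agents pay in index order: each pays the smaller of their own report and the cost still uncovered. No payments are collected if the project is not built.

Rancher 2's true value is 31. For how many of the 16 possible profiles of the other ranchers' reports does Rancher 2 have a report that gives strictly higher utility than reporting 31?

8

Others report (16, 31): truth gives 0; report 16 gives 15 > 0. Violating.
Others report (16, 32): truth gives 0; report 16 gives 15 > 0. Violating.
Others report (31, 16): truth gives 7; report 16 gives 15 > 7. Violating.
Others report (31, 31): truth gives 7; report 6 gives 25 > 7. Violating.
Others report (6, 6): truth gives 0; no alternative beats it.
Others report (6, 16): truth gives 0; no alternative beats it.
(Checking all 16 profiles: 8 have a profitable deviation, 8 do not.)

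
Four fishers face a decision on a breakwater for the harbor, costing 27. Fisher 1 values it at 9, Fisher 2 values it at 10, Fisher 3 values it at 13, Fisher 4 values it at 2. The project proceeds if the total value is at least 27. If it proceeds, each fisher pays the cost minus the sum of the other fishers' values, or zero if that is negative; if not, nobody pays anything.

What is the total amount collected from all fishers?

11

Total value 34 ≥ cost 27, so it is built.
Fisher 1: others sum to 25; max(0, 27 - 25) = 2.
Fisher 2: others sum to 24; max(0, 27 - 24) = 3.
Fisher 3: others sum to 21; max(0, 27 - 21) = 6.
Fisher 4: others sum to 32; max(0, 27 - 32) = 0.
Total collected = 2 + 3 + 6 + 0 = 11.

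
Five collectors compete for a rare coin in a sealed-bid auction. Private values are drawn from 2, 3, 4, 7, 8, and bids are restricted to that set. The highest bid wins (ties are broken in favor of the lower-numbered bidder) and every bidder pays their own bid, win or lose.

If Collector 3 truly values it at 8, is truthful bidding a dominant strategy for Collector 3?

Consider the case where Collector 1 bids 2, Collector 2 bids 2, Collector 4 bids 2 and Collector 5 bids 2.
Truthful bid 8: wins, pays 8, utility 8 - 8 = 0.
Bid 3 instead: wins, pays 3, utility 8 - 3 = 5.
Since 5 > 0, bidding 3 is strictly better here, so truthful bidding is not dominant.

No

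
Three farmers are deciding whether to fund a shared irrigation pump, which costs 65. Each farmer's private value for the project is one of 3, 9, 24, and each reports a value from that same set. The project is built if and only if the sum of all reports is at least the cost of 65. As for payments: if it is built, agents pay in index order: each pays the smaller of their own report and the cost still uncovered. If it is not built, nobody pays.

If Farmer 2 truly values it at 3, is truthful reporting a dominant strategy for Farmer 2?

Yes

Check each profile of the others' reports and compare truth against every alternative report.
Others report (3, 3): truth gives 0, best alternative gives 0.
Others report (3, 9): truth gives 0, best alternative gives 0.
Others report (3, 24): truth gives 0, best alternative gives 0.
Others report (9, 3): truth gives 0, best alternative gives 0.
Others report (9, 9): truth gives 0, best alternative gives 0.
Others report (9, 24): truth gives 0, best alternative gives 0.
(Remaining 3 profiles checked similarly; truth is weakly best in each.)
In every case the truthful report is at least as good as any alternative, so it is a dominant strategy.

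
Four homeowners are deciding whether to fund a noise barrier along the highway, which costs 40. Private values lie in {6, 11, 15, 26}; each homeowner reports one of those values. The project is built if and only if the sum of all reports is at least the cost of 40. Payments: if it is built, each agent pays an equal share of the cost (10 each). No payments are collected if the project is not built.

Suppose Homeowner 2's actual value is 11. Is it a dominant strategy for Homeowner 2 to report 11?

Consider the case where Homeowner 1 reports 6, Homeowner 3 reports 6 and Homeowner 4 reports 6.
Truthful report 11: project not built, utility 0.
Report 26 instead: project built, pays 10, utility 11 - 10 = 1.
Since 1 > 0, reporting 26 is strictly better here, so truthful reporting is not dominant.

No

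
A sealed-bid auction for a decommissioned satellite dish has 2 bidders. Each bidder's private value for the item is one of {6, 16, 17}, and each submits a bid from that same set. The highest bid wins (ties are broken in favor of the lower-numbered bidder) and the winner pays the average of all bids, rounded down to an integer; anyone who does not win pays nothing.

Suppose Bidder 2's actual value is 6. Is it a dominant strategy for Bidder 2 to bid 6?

Check each profile of the others' bids and compare truth against every alternative bid.
Others bid (6): truth gives 0, best alternative gives -5.
Others bid (16): truth gives 0, best alternative gives 0.
Others bid (17): truth gives 0, best alternative gives 0.
In every case the truthful bid is at least as good as any alternative, so it is a dominant strategy.

Yes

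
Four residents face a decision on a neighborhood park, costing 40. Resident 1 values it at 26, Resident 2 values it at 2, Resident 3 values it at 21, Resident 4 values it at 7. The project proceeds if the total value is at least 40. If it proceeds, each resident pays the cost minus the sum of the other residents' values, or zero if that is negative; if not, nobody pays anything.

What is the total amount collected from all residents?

Total value 56 ≥ cost 40, so it is built.
Resident 1: others sum to 30; max(0, 40 - 30) = 10.
Resident 2: others sum to 54; max(0, 40 - 54) = 0.
Resident 3: others sum to 35; max(0, 40 - 35) = 5.
Resident 4: others sum to 49; max(0, 40 - 49) = 0.
Total collected = 10 + 0 + 5 + 0 = 15.

15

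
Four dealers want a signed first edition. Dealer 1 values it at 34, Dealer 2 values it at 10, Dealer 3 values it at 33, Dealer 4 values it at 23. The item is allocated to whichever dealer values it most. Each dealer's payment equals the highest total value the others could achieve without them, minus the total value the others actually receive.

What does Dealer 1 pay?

Dealer 1 has the highest value and receives the item.
Without Dealer 1, the item would go to the next-highest value, 33, so the others could achieve 33.
With Dealer 1 present and winning, the others receive nothing, so their total is 0.
Payment = 33 - 0 = 33.

33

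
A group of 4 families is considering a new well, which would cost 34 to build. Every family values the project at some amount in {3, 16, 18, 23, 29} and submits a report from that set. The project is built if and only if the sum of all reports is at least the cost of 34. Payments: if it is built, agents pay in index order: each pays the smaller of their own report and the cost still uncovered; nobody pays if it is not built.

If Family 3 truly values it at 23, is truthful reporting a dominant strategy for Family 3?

Consider the case where Family 1 reports 3, Family 2 reports 3 and Family 4 reports 16.
Truthful report 23: project built, pays 23, utility 23 - 23 = 0.
Report 16 instead: project built, pays 16, utility 23 - 16 = 7.
Since 7 > 0, reporting 16 is strictly better here, so truthful reporting is not dominant.

No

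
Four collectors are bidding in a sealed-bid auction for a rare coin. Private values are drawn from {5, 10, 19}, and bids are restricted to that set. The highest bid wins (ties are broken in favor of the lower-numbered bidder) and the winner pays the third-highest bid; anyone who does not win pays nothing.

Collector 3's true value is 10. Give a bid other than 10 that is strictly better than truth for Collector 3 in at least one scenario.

19

Suppose Collector 1 bids 5, Collector 2 bids 5 and Collector 4 bids 19.
Bid 10: loses, pays 0, utility 0.
Bid 19: wins, pays 5, utility 10 - 5 = 5.
So bidding 19 beats truth here (5 > 0).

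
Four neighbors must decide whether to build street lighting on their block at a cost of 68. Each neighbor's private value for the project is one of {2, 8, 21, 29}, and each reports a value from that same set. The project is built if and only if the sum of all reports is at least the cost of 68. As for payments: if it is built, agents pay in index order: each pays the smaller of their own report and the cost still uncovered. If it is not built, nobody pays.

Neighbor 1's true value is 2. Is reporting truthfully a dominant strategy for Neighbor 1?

Check each profile of the others' reports and compare truth against every alternative report.
Others report (2, 29, 29): truth gives 0, best alternative gives -6.
Others report (8, 29, 29): truth gives 0, best alternative gives -6.
Others report (21, 21, 21): truth gives 0, best alternative gives -6.
Others report (21, 21, 29): truth gives 0, best alternative gives -6.
Others report (21, 29, 21): truth gives 0, best alternative gives -6.
Others report (21, 29, 29): truth gives 0, best alternative gives -6.
(Remaining 58 profiles checked similarly; truth is weakly best in each.)
In every case the truthful report is at least as good as any alternative, so it is a dominant strategy.

Yes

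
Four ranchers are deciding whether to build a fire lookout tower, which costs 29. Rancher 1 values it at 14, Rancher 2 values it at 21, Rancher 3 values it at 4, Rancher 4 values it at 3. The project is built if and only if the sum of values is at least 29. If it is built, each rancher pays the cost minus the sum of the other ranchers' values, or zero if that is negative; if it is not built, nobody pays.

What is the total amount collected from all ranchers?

Total value 42 ≥ cost 29, so it is built.
Rancher 1: others sum to 28; max(0, 29 - 28) = 1.
Rancher 2: others sum to 21; max(0, 29 - 21) = 8.
Rancher 3: others sum to 38; max(0, 29 - 38) = 0.
Rancher 4: others sum to 39; max(0, 29 - 39) = 0.
Total collected = 1 + 8 + 0 + 0 = 9.

9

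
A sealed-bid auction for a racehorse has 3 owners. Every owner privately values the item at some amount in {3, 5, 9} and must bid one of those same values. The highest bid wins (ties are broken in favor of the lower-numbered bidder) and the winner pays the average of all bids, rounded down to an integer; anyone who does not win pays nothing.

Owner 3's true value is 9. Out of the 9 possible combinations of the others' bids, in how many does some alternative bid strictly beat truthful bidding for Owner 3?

Others bid (3, 3): truth gives 4; bid 5 gives 6 > 4. Violating.
Others bid (3, 5): truth gives 4; no alternative beats it.
Others bid (3, 9): truth gives 0; no alternative beats it.
(Checking all 9 profiles: 1 has a profitable deviation, 8 do not.)

1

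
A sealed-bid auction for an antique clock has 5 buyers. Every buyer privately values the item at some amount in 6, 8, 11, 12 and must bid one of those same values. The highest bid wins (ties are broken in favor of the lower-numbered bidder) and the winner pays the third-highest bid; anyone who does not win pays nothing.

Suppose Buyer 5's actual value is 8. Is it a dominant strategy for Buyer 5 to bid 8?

Consider the case where Buyer 1 bids 6, Buyer 2 bids 6, Buyer 3 bids 6 and Buyer 4 bids 8.
Truthful bid 8: loses, pays 0, utility 0.
Bid 11 instead: wins, pays 6, utility 8 - 6 = 2.
Since 2 > 0, bidding 11 is strictly better here, so truthful bidding is not dominant.

No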